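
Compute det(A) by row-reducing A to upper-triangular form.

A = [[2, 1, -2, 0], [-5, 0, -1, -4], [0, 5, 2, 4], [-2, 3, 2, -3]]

Forward elimination:
R2 <- R2 - (-5/2)*R1:  [   0  5/2   -6   -4 ]
R4 <- R4 - (-1)*R1:  [  0   4   0  -3 ]
R3 <- R3 - (2)*R2:  [  0   0  14  12 ]
R4 <- R4 - (8/5)*R2:  [    0     0  48/5  17/5 ]
R4 <- R4 - (24/35)*R3:  [       0        0        0  -169/35 ]
Upper-triangular form:
[ 2    1  -2        0 ]
[ 0  5/2  -6       -4 ]
[ 0    0  14       12 ]
[ 0    0   0  -169/35 ]
det(A) = (-1)^0 * (2) * (5/2) * (14) * (-169/35) = -338  (0 row swaps -> sign +1)

det(A) = -338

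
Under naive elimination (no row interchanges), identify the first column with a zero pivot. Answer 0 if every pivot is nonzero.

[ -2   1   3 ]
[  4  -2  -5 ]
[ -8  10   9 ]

first zero-pivot column = 2

Naive forward elimination:
R2 <- R2 - (-2)*R1:  [ 0  0  1 ]
R3 <- R3 - (4)*R1:  [  0   6  -3 ]
Matrix at this point:
[ -2  1   3 ]
[  0  0   1 ]
[  0  6  -3 ]
Pivot entry (2,2) is zero but row 3 has 6 in column 2 -> naive elimination stops; a row interchange (e.g. R2 <-> R3) would be required here.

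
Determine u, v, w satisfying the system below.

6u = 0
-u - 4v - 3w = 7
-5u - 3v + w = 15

(0, -4, 3)

Forward elimination on [A|b]:
R2 <- R2 - (-1/6)*R1:  [  0  -4  -3   7 ]
R3 <- R3 - (-5/6)*R1:  [  0  -3   1  15 ]
R3 <- R3 - (3/4)*R2:  [    0     0  13/4  39/4 ]
Row echelon form:
[ 6   0     0  |     0 ]
[ 0  -4    -3  |     7 ]
[ 0   0  13/4  |  39/4 ]
Back-substitution:
w = (39/4) / (13/4) = 3
v = (7 - (-3)*(3)) / -4 = -4
u = (0) / 6 = 0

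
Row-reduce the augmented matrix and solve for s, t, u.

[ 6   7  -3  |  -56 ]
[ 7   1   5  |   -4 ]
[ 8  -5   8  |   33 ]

(-2, -5, 3)

Forward elimination on [A|b]:
R2 <- R2 - (7/6)*R1:  [     0  -43/6   17/2  184/3 ]
R3 <- R3 - (4/3)*R1:  [     0  -43/3     12  323/3 ]
R3 <- R3 - (2)*R2:  [   0    0   -5  -15 ]
Row echelon form:
[ 6      7    -3  |    -56 ]
[ 0  -43/6  17/2  |  184/3 ]
[ 0      0    -5  |    -15 ]
Back-substitution:
u = (-15) / -5 = 3
t = (184/3 - (17/2)*(3)) / (-43/6) = -5
s = (-56 - (7)*(-5) - (-3)*(3)) / 6 = -2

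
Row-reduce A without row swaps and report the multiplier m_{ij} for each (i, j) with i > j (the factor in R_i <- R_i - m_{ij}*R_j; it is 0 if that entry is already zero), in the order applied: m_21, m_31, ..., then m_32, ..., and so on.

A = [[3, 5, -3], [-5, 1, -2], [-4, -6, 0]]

multipliers: -5/3, -4/3, 1/14

Forward elimination:
R2 <- R2 - (-5/3)*R1:  [    0  28/3    -7 ]
R3 <- R3 - (-4/3)*R1:  [   0  2/3   -4 ]
R3 <- R3 - (1/14)*R2:  [    0     0  -7/2 ]
Multipliers (in order of application): m_{21} = -5/3, m_{31} = -4/3, m_{32} = 1/14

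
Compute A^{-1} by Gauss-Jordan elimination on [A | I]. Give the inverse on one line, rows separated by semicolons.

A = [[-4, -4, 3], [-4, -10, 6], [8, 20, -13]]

Gauss-Jordan on [A | I]:
R1 <- (1/-4)*R1:  [    1     1  -3/4  |  -1/4     0     0 ]
R2 <- R2 - (-4)*R1:  [  0  -6   3  |  -1   1   0 ]
R3 <- R3 - (8)*R1:  [  0  12  -7  |   2   0   1 ]
R2 <- (1/-6)*R2:  [    0     1  -1/2  |   1/6  -1/6     0 ]
R1 <- R1 - (1)*R2:  [     1      0   -1/4  |  -5/12    1/6      0 ]
R3 <- R3 - (12)*R2:  [  0   0  -1  |   0   2   1 ]
R3 <- (1/-1)*R3:  [  0   0   1  |   0  -2  -1 ]
R1 <- R1 - (-1/4)*R3:  [     1      0      0  |  -5/12   -1/3   -1/4 ]
R2 <- R2 - (-1/2)*R3:  [    0     1     0  |   1/6  -7/6  -1/2 ]
Right block of [I | A^{-1}] is the inverse:
[ -5/12  -1/3  -1/4 ]
[   1/6  -7/6  -1/2 ]
[     0    -2    -1 ]

inverse = [-5/12 -1/3 -1/4; 1/6 -7/6 -1/2; 0 -2 -1]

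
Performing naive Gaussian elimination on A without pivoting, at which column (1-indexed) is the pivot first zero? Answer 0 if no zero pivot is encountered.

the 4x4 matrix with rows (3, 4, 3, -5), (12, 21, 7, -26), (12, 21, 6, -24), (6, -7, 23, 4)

first zero-pivot column = 4

Naive forward elimination:
R2 <- R2 - (4)*R1:  [  0   5  -5  -6 ]
R3 <- R3 - (4)*R1:  [  0   5  -6  -4 ]
R4 <- R4 - (2)*R1:  [   0  -15   17   14 ]
R3 <- R3 - (1)*R2:  [  0   0  -1   2 ]
R4 <- R4 - (-3)*R2:  [  0   0   2  -4 ]
R4 <- R4 - (-2)*R3:  [ 0  0  0  0 ]
Matrix at this point:
[ 3  4   3  -5 ]
[ 0  5  -5  -6 ]
[ 0  0  -1   2 ]
[ 0  0   0   0 ]
Pivot entry (4,4) in the last row is zero and there are no rows below to swap with -> zero pivot in column 4 (A is singular).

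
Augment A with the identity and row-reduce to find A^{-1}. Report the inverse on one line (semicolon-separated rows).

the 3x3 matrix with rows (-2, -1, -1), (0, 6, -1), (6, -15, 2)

inverse = [-1/16 17/48 7/48; -1/8 1/24 -1/24; -3/4 -3/4 -1/4]

Gauss-Jordan on [A | I]:
R1 <- (1/-2)*R1:  [    1   1/2   1/2  |  -1/2     0     0 ]
R3 <- R3 - (6)*R1:  [   0  -18   -1  |    3    0    1 ]
R2 <- (1/6)*R2:  [    0     1  -1/6  |     0   1/6     0 ]
R1 <- R1 - (1/2)*R2:  [     1      0   7/12  |   -1/2  -1/12      0 ]
R3 <- R3 - (-18)*R2:  [  0   0  -4  |   3   3   1 ]
R3 <- (1/-4)*R3:  [    0     0     1  |  -3/4  -3/4  -1/4 ]
R1 <- R1 - (7/12)*R3:  [     1      0      0  |  -1/16  17/48   7/48 ]
R2 <- R2 - (-1/6)*R3:  [     0      1      0  |   -1/8   1/24  -1/24 ]
Right block of [I | A^{-1}] is the inverse:
[ -1/16  17/48   7/48 ]
[  -1/8   1/24  -1/24 ]
[  -3/4   -3/4   -1/4 ]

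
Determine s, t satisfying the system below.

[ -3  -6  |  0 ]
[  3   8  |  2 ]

(-2, 1)

Forward elimination on [A|b]:
R2 <- R2 - (-1)*R1:  [ 0  2  2 ]
Row echelon form:
[ -3  -6  |  0 ]
[  0   2  |  2 ]
Back-substitution:
t = (2) / 2 = 1
s = (0 - (-6)*(1)) / -3 = -2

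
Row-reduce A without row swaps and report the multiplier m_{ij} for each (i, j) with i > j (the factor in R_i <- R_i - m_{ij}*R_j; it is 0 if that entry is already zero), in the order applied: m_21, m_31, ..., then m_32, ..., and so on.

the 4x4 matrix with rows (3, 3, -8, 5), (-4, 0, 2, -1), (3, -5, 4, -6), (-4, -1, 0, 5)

multipliers: -4/3, 1, -4/3, -2, 3/4, 25/32

Forward elimination:
R2 <- R2 - (-4/3)*R1:  [     0      4  -26/3   17/3 ]
R3 <- R3 - (1)*R1:  [   0   -8   12  -11 ]
R4 <- R4 - (-4/3)*R1:  [     0      3  -32/3   35/3 ]
R3 <- R3 - (-2)*R2:  [     0      0  -16/3    1/3 ]
R4 <- R4 - (3/4)*R2:  [     0      0  -25/6  89/12 ]
R4 <- R4 - (25/32)*R3:  [      0       0       0  229/32 ]
Multipliers (in order of application): m_{21} = -4/3, m_{31} = 1, m_{41} = -4/3, m_{32} = -2, m_{42} = 3/4, m_{43} = 25/32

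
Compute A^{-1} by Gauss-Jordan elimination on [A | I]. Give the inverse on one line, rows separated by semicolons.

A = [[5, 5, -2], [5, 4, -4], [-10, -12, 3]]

Gauss-Jordan on [A | I]:
R1 <- (1/5)*R1:  [    1     1  -2/5  |   1/5     0     0 ]
R2 <- R2 - (5)*R1:  [  0  -1  -2  |  -1   1   0 ]
R3 <- R3 - (-10)*R1:  [  0  -2  -1  |   2   0   1 ]
R2 <- (1/-1)*R2:  [  0   1   2  |   1  -1   0 ]
R1 <- R1 - (1)*R2:  [     1      0  -12/5  |   -4/5      1      0 ]
R3 <- R3 - (-2)*R2:  [  0   0   3  |   4  -2   1 ]
R3 <- (1/3)*R3:  [    0     0     1  |   4/3  -2/3   1/3 ]
R1 <- R1 - (-12/5)*R3:  [    1     0     0  |  12/5  -3/5   4/5 ]
R2 <- R2 - (2)*R3:  [    0     1     0  |  -5/3   1/3  -2/3 ]
Right block of [I | A^{-1}] is the inverse:
[ 12/5  -3/5   4/5 ]
[ -5/3   1/3  -2/3 ]
[  4/3  -2/3   1/3 ]

inverse = [12/5 -3/5 4/5; -5/3 1/3 -2/3; 4/3 -2/3 1/3]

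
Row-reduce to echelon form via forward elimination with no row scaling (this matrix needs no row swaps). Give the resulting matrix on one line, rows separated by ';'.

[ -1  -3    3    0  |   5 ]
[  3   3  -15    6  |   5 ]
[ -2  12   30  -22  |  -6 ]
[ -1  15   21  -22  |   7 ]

Forward elimination:
R2 <- R2 - (-3)*R1:  [  0  -6  -6   6  20 ]
R3 <- R3 - (2)*R1:  [   0   18   24  -22  -16 ]
R4 <- R4 - (1)*R1:  [   0   18   18  -22    2 ]
R3 <- R3 - (-3)*R2:  [  0   0   6  -4  44 ]
R4 <- R4 - (-3)*R2:  [  0   0   0  -4  62 ]
Row echelon form:
[ -1  -3   3   0  |   5 ]
[  0  -6  -6   6  |  20 ]
[  0   0   6  -4  |  44 ]
[  0   0   0  -4  |  62 ]

REF = [-1 -3 3 0 5; 0 -6 -6 6 20; 0 0 6 -4 44; 0 0 0 -4 62]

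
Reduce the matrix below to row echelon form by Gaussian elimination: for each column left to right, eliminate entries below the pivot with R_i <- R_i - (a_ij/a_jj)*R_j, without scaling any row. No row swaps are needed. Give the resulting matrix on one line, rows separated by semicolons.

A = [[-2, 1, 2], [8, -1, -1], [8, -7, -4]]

Forward elimination:
R2 <- R2 - (-4)*R1:  [ 0  3  7 ]
R3 <- R3 - (-4)*R1:  [  0  -3   4 ]
R3 <- R3 - (-1)*R2:  [  0   0  11 ]
Row echelon form:
[ -2  1   2 ]
[  0  3   7 ]
[  0  0  11 ]

REF = [-2 1 2; 0 3 7; 0 0 11]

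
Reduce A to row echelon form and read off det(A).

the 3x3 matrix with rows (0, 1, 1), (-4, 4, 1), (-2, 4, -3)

det(A) = -22

Forward elimination:
R1 <-> R2   (pivot in column 1 was zero)
[ -4  4   1 ]
[  0  1   1 ]
[ -2  4  -3 ]
R3 <- R3 - (1/2)*R1:  [    0     2  -7/2 ]
R3 <- R3 - (2)*R2:  [     0      0  -11/2 ]
Upper-triangular form:
[ -4  4      1 ]
[  0  1      1 ]
[  0  0  -11/2 ]
det(A) = (-1)^1 * (-4) * (1) * (-11/2) = -22  (1 row swap -> sign -1)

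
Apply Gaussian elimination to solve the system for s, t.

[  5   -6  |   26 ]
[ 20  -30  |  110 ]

Forward elimination on [A|b]:
R2 <- R2 - (4)*R1:  [  0  -6   6 ]
Row echelon form:
[ 5  -6  |  26 ]
[ 0  -6  |   6 ]
Back-substitution:
t = (6) / -6 = -1
s = (26 - (-6)*(-1)) / 5 = 4

(4, -1)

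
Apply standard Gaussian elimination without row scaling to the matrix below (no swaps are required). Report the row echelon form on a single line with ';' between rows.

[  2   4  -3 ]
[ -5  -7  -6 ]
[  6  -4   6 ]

REF = [2 4 -3; 0 3 -27/2; 0 0 -57]

Forward elimination:
R2 <- R2 - (-5/2)*R1:  [     0      3  -27/2 ]
R3 <- R3 - (3)*R1:  [   0  -16   15 ]
R3 <- R3 - (-16/3)*R2:  [   0    0  -57 ]
Row echelon form:
[ 2  4     -3 ]
[ 0  3  -27/2 ]
[ 0  0    -57 ]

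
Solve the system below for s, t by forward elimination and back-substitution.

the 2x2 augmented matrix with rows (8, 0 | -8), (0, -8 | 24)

Forward elimination on [A|b]:
Row echelon form:
[ 8   0  |  -8 ]
[ 0  -8  |  24 ]
Back-substitution:
t = (24) / -8 = -3
s = (-8) / 8 = -1

(-1, -3)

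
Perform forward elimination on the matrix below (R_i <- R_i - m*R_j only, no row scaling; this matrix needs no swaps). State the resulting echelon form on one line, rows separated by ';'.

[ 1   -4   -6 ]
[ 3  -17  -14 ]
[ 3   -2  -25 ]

REF = [1 -4 -6; 0 -5 4; 0 0 1]

Forward elimination:
R2 <- R2 - (3)*R1:  [  0  -5   4 ]
R3 <- R3 - (3)*R1:  [  0  10  -7 ]
R3 <- R3 - (-2)*R2:  [ 0  0  1 ]
Row echelon form:
[ 1  -4  -6 ]
[ 0  -5   4 ]
[ 0   0   1 ]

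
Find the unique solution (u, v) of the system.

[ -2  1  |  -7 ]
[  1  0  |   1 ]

Forward elimination on [A|b]:
R2 <- R2 - (-1/2)*R1:  [    0   1/2  -5/2 ]
Row echelon form:
[ -2    1  |    -7 ]
[  0  1/2  |  -5/2 ]
Back-substitution:
v = (-5/2) / (1/2) = -5
u = (-7 - (1)*(-5)) / -2 = 1

(1, -5)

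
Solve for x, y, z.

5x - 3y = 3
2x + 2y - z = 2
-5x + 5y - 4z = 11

(0, -1, -4)

Forward elimination on [A|b]:
R2 <- R2 - (2/5)*R1:  [    0  16/5    -1   4/5 ]
R3 <- R3 - (-1)*R1:  [  0   2  -4  14 ]
R3 <- R3 - (5/8)*R2:  [     0      0  -27/8   27/2 ]
Row echelon form:
[ 5    -3      0  |     3 ]
[ 0  16/5     -1  |   4/5 ]
[ 0     0  -27/8  |  27/2 ]
Back-substitution:
z = (27/2) / (-27/8) = -4
y = (4/5 - (-1)*(-4)) / (16/5) = -1
x = (3 - (-3)*(-1)) / 5 = 0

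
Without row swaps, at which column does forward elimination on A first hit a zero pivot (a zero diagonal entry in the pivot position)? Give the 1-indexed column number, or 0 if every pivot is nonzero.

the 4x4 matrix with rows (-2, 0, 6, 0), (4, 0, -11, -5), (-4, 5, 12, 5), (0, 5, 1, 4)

first zero-pivot column = 2

Naive forward elimination:
R2 <- R2 - (-2)*R1:  [  0   0   1  -5 ]
R3 <- R3 - (2)*R1:  [ 0  5  0  5 ]
Matrix at this point:
[ -2  0  6   0 ]
[  0  0  1  -5 ]
[  0  5  0   5 ]
[  0  5  1   4 ]
Pivot entry (2,2) is zero but row 3 has 5 in column 2 -> naive elimination stops; a row interchange (e.g. R2 <-> R3) would be required here.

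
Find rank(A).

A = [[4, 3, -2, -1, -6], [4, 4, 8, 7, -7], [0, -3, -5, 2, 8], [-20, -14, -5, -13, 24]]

Row reduction:
R2 <- R2 - (1)*R1:  [  0   1  10   8  -1 ]
R4 <- R4 - (-5)*R1:  [   0    1  -15  -18   -6 ]
R3 <- R3 - (-3)*R2:  [  0   0  25  26   5 ]
R4 <- R4 - (1)*R2:  [   0    0  -25  -26   -5 ]
R4 <- R4 - (-1)*R3:  [ 0  0  0  0  0 ]
Row echelon form:
[ 4  3  -2  -1  -6 ]
[ 0  1  10   8  -1 ]
[ 0  0  25  26   5 ]
[ 0  0   0   0   0 ]
Nonzero rows / pivot columns: 3

rank(A) = 3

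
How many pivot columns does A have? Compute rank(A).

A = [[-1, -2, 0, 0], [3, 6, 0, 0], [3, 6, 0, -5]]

rank(A) = 2

Row reduction:
R2 <- R2 - (-3)*R1:  [ 0  0  0  0 ]
R3 <- R3 - (-3)*R1:  [  0   0   0  -5 ]
R2 <-> R3   (pivot in column 4 was zero)
[ -1  -2  0   0 ]
[  0   0  0  -5 ]
[  0   0  0   0 ]
Row echelon form:
[ -1  -2  0   0 ]
[  0   0  0  -5 ]
[  0   0  0   0 ]
Nonzero rows / pivot columns: 2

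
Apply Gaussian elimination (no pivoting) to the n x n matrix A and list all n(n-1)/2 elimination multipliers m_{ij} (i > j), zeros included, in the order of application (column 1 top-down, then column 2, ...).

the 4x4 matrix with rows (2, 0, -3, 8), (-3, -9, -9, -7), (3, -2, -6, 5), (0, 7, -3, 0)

multipliers: -3/2, 3/2, 0, 2/9, -7/9, -9

Forward elimination:
R2 <- R2 - (-3/2)*R1:  [     0     -9  -27/2      5 ]
R3 <- R3 - (3/2)*R1:  [    0    -2  -3/2    -7 ]
R4: entry in column 1 is already 0 -> m_{41} = 0 (no row operation needed)
R3 <- R3 - (2/9)*R2:  [     0      0    3/2  -73/9 ]
R4 <- R4 - (-7/9)*R2:  [     0      0  -27/2   35/9 ]
R4 <- R4 - (-9)*R3:  [      0       0       0  -622/9 ]
Multipliers (in order of application): m_{21} = -3/2, m_{31} = 3/2, m_{41} = 0, m_{32} = 2/9, m_{42} = -7/9, m_{43} = -9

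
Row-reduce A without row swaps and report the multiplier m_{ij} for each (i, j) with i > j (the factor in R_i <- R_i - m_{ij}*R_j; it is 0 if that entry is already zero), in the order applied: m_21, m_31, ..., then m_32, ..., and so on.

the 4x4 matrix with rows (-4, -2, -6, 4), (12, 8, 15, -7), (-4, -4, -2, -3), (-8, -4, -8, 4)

multipliers: -3, 1, 2, -1, 0, 4

Forward elimination:
R2 <- R2 - (-3)*R1:  [  0   2  -3   5 ]
R3 <- R3 - (1)*R1:  [  0  -2   4  -7 ]
R4 <- R4 - (2)*R1:  [  0   0   4  -4 ]
R3 <- R3 - (-1)*R2:  [  0   0   1  -2 ]
R4: entry in column 2 is already 0 -> m_{42} = 0 (no row operation needed)
R4 <- R4 - (4)*R3:  [ 0  0  0  4 ]
Multipliers (in order of application): m_{21} = -3, m_{31} = 1, m_{41} = 2, m_{32} = -1, m_{42} = 0, m_{43} = 4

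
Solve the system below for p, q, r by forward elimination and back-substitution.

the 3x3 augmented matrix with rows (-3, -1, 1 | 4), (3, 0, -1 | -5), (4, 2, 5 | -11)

(-2, 1, -1)

Forward elimination on [A|b]:
R2 <- R2 - (-1)*R1:  [  0  -1   0  -1 ]
R3 <- R3 - (-4/3)*R1:  [     0    2/3   19/3  -17/3 ]
R3 <- R3 - (-2/3)*R2:  [     0      0   19/3  -19/3 ]
Row echelon form:
[ -3  -1     1  |      4 ]
[  0  -1     0  |     -1 ]
[  0   0  19/3  |  -19/3 ]
Back-substitution:
r = (-19/3) / (19/3) = -1
q = (-1) / -1 = 1
p = (4 - (-1)*(1) - (1)*(-1)) / -3 = -2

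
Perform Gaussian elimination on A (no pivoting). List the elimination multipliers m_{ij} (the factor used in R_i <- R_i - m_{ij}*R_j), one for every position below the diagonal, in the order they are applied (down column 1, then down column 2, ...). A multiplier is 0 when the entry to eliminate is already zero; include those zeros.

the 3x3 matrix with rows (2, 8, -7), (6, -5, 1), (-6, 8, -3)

multipliers: 3, -3, -32/29

Forward elimination:
R2 <- R2 - (3)*R1:  [   0  -29   22 ]
R3 <- R3 - (-3)*R1:  [   0   32  -24 ]
R3 <- R3 - (-32/29)*R2:  [    0     0  8/29 ]
Multipliers (in order of application): m_{21} = 3, m_{31} = -3, m_{32} = -32/29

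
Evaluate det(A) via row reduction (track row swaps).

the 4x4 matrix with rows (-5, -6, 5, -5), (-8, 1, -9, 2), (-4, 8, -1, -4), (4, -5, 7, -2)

Forward elimination:
R2 <- R2 - (8/5)*R1:  [    0  53/5   -17    10 ]
R3 <- R3 - (4/5)*R1:  [    0  64/5    -5     0 ]
R4 <- R4 - (-4/5)*R1:  [     0  -49/5     11     -6 ]
R3 <- R3 - (64/53)*R2:  [       0        0   823/53  -640/53 ]
R4 <- R4 - (-49/53)*R2:  [       0        0  -250/53   172/53 ]
R4 <- R4 - (-250/823)*R3:  [        0         0         0  -348/823 ]
Upper-triangular form:
[ -5    -6       5        -5 ]
[  0  53/5     -17        10 ]
[  0     0  823/53   -640/53 ]
[  0     0       0  -348/823 ]
det(A) = (-1)^0 * (-5) * (53/5) * (823/53) * (-348/823) = 348  (0 row swaps -> sign +1)

det(A) = 348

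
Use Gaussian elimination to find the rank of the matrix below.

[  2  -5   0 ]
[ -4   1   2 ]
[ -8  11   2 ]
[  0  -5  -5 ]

Row reduction:
R2 <- R2 - (-2)*R1:  [  0  -9   2 ]
R3 <- R3 - (-4)*R1:  [  0  -9   2 ]
R3 <- R3 - (1)*R2:  [ 0  0  0 ]
R4 <- R4 - (5/9)*R2:  [     0      0  -55/9 ]
R3 <-> R4   (pivot in column 3 was zero)
[ 2  -5      0 ]
[ 0  -9      2 ]
[ 0   0  -55/9 ]
[ 0   0      0 ]
Row echelon form:
[ 2  -5      0 ]
[ 0  -9      2 ]
[ 0   0  -55/9 ]
[ 0   0      0 ]
Nonzero rows / pivot columns: 3

rank(A) = 3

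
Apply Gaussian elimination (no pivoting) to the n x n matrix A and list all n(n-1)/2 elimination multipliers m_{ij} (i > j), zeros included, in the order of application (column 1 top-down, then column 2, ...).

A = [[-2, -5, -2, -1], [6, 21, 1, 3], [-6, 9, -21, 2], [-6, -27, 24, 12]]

Forward elimination:
R2 <- R2 - (-3)*R1:  [  0   6  -5   0 ]
R3 <- R3 - (3)*R1:  [   0   24  -15    5 ]
R4 <- R4 - (3)*R1:  [   0  -12   30   15 ]
R3 <- R3 - (4)*R2:  [ 0  0  5  5 ]
R4 <- R4 - (-2)*R2:  [  0   0  20  15 ]
R4 <- R4 - (4)*R3:  [  0   0   0  -5 ]
Multipliers (in order of application): m_{21} = -3, m_{31} = 3, m_{41} = 3, m_{32} = 4, m_{42} = -2, m_{43} = 4

multipliers: -3, 3, 3, 4, -2, 4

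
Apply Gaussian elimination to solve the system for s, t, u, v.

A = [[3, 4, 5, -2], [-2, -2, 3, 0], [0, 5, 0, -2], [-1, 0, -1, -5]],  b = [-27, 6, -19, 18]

(-1, -5, -2, -3)

Forward elimination on [A|b]:
R2 <- R2 - (-2/3)*R1:  [    0   2/3  19/3  -4/3   -12 ]
R4 <- R4 - (-1/3)*R1:  [     0    4/3    2/3  -17/3      9 ]
R3 <- R3 - (15/2)*R2:  [     0      0  -95/2      8     71 ]
R4 <- R4 - (2)*R2:  [   0    0  -12   -3   33 ]
R4 <- R4 - (24/95)*R3:  [       0        0        0  -477/95  1431/95 ]
Row echelon form:
[ 3    4      5       -2  |      -27 ]
[ 0  2/3   19/3     -4/3  |      -12 ]
[ 0    0  -95/2        8  |       71 ]
[ 0    0      0  -477/95  |  1431/95 ]
Back-substitution:
v = (1431/95) / (-477/95) = -3
u = (71 - (8)*(-3)) / (-95/2) = -2
t = (-12 - (19/3)*(-2) - (-4/3)*(-3)) / (2/3) = -5
s = (-27 - (4)*(-5) - (5)*(-2) - (-2)*(-3)) / 3 = -1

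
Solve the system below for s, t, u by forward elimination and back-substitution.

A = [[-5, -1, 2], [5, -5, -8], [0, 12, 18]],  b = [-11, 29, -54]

(1, 0, -3)

Forward elimination on [A|b]:
R2 <- R2 - (-1)*R1:  [  0  -6  -6  18 ]
R3 <- R3 - (-2)*R2:  [   0    0    6  -18 ]
Row echelon form:
[ -5  -1   2  |  -11 ]
[  0  -6  -6  |   18 ]
[  0   0   6  |  -18 ]
Back-substitution:
u = (-18) / 6 = -3
t = (18 - (-6)*(-3)) / -6 = 0
s = (-11 - (-1)*(0) - (2)*(-3)) / -5 = 1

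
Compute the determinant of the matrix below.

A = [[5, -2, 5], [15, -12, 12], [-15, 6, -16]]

det(A) = 30

Forward elimination:
R2 <- R2 - (3)*R1:  [  0  -6  -3 ]
R3 <- R3 - (-3)*R1:  [  0   0  -1 ]
Upper-triangular form:
[ 5  -2   5 ]
[ 0  -6  -3 ]
[ 0   0  -1 ]
det(A) = (-1)^0 * (5) * (-6) * (-1) = 30  (0 row swaps -> sign +1)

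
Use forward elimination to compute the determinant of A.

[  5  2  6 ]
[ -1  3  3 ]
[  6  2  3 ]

Forward elimination:
R2 <- R2 - (-1/5)*R1:  [    0  17/5  21/5 ]
R3 <- R3 - (6/5)*R1:  [     0   -2/5  -21/5 ]
R3 <- R3 - (-2/17)*R2:  [      0       0  -63/17 ]
Upper-triangular form:
[ 5     2       6 ]
[ 0  17/5    21/5 ]
[ 0     0  -63/17 ]
det(A) = (-1)^0 * (5) * (17/5) * (-63/17) = -63  (0 row swaps -> sign +1)

det(A) = -63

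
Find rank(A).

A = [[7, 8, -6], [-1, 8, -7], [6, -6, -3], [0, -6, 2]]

rank(A) = 3

Row reduction:
R2 <- R2 - (-1/7)*R1:  [     0   64/7  -55/7 ]
R3 <- R3 - (6/7)*R1:  [     0  -90/7   15/7 ]
R3 <- R3 - (-45/32)*R2:  [       0        0  -285/32 ]
R4 <- R4 - (-21/32)*R2:  [       0        0  -101/32 ]
R4 <- R4 - (101/285)*R3:  [ 0  0  0 ]
Row echelon form:
[ 7     8       -6 ]
[ 0  64/7    -55/7 ]
[ 0     0  -285/32 ]
[ 0     0        0 ]
Nonzero rows / pivot columns: 3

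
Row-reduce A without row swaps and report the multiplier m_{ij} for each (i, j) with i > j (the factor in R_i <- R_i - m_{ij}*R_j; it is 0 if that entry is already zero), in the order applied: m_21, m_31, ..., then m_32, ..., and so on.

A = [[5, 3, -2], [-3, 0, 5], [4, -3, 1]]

Forward elimination:
R2 <- R2 - (-3/5)*R1:  [    0   9/5  19/5 ]
R3 <- R3 - (4/5)*R1:  [     0  -27/5   13/5 ]
R3 <- R3 - (-3)*R2:  [  0   0  14 ]
Multipliers (in order of application): m_{21} = -3/5, m_{31} = 4/5, m_{32} = -3

multipliers: -3/5, 4/5, -3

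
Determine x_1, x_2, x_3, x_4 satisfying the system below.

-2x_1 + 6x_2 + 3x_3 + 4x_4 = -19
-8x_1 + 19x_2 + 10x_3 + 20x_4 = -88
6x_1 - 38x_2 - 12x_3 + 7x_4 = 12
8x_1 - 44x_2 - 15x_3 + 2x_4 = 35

(0, -2, 3, -4)

Forward elimination on [A|b]:
R2 <- R2 - (4)*R1:  [   0   -5   -2    4  -12 ]
R3 <- R3 - (-3)*R1:  [   0  -20   -3   19  -45 ]
R4 <- R4 - (-4)*R1:  [   0  -20   -3   18  -41 ]
R3 <- R3 - (4)*R2:  [ 0  0  5  3  3 ]
R4 <- R4 - (4)*R2:  [ 0  0  5  2  7 ]
R4 <- R4 - (1)*R3:  [  0   0   0  -1   4 ]
Row echelon form:
[ -2   6   3   4  |  -19 ]
[  0  -5  -2   4  |  -12 ]
[  0   0   5   3  |    3 ]
[  0   0   0  -1  |    4 ]
Back-substitution:
x_4 = (4) / -1 = -4
x_3 = (3 - (3)*(-4)) / 5 = 3
x_2 = (-12 - (-2)*(3) - (4)*(-4)) / -5 = -2
x_1 = (-19 - (6)*(-2) - (3)*(3) - (4)*(-4)) / -2 = 0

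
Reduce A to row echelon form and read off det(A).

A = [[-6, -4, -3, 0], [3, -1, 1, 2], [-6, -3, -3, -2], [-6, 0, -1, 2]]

det(A) = 18

Forward elimination:
R2 <- R2 - (-1/2)*R1:  [    0    -3  -1/2     2 ]
R3 <- R3 - (1)*R1:  [  0   1   0  -2 ]
R4 <- R4 - (1)*R1:  [ 0  4  2  2 ]
R3 <- R3 - (-1/3)*R2:  [    0     0  -1/6  -4/3 ]
R4 <- R4 - (-4/3)*R2:  [    0     0   4/3  14/3 ]
R4 <- R4 - (-8)*R3:  [  0   0   0  -6 ]
Upper-triangular form:
[ -6  -4    -3     0 ]
[  0  -3  -1/2     2 ]
[  0   0  -1/6  -4/3 ]
[  0   0     0    -6 ]
det(A) = (-1)^0 * (-6) * (-3) * (-1/6) * (-6) = 18  (0 row swaps -> sign +1)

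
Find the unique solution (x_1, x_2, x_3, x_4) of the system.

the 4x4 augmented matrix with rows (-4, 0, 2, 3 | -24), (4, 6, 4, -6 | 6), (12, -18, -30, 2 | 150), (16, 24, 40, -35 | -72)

Forward elimination on [A|b]:
R2 <- R2 - (-1)*R1:  [   0    6    6   -3  -18 ]
R3 <- R3 - (-3)*R1:  [   0  -18  -24   11   78 ]
R4 <- R4 - (-4)*R1:  [    0    24    48   -23  -168 ]
R3 <- R3 - (-3)*R2:  [  0   0  -6   2  24 ]
R4 <- R4 - (4)*R2:  [   0    0   24  -11  -96 ]
R4 <- R4 - (-4)*R3:  [  0   0   0  -3   0 ]
Row echelon form:
[ -4  0   2   3  |  -24 ]
[  0  6   6  -3  |  -18 ]
[  0  0  -6   2  |   24 ]
[  0  0   0  -3  |    0 ]
Back-substitution:
x_4 = (0) / -3 = 0
x_3 = (24 - (2)*(0)) / -6 = -4
x_2 = (-18 - (6)*(-4) - (-3)*(0)) / 6 = 1
x_1 = (-24 - (2)*(-4) - (3)*(0)) / -4 = 4

(4, 1, -4, 0)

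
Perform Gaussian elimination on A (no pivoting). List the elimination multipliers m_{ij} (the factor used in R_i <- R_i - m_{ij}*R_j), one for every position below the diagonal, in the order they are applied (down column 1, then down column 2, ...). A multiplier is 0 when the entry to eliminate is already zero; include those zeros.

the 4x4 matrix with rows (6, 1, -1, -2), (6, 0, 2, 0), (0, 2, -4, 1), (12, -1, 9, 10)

Forward elimination:
R2 <- R2 - (1)*R1:  [  0  -1   3   2 ]
R3: entry in column 1 is already 0 -> m_{31} = 0 (no row operation needed)
R4 <- R4 - (2)*R1:  [  0  -3  11  14 ]
R3 <- R3 - (-2)*R2:  [ 0  0  2  5 ]
R4 <- R4 - (3)*R2:  [ 0  0  2  8 ]
R4 <- R4 - (1)*R3:  [ 0  0  0  3 ]
Multipliers (in order of application): m_{21} = 1, m_{31} = 0, m_{41} = 2, m_{32} = -2, m_{42} = 3, m_{43} = 1

multipliers: 1, 0, 2, -2, 3, 1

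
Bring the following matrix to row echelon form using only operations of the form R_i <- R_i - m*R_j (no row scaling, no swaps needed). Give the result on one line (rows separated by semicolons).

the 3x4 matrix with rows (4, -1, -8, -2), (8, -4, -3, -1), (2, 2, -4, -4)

Forward elimination:
R2 <- R2 - (2)*R1:  [  0  -2  13   3 ]
R3 <- R3 - (1/2)*R1:  [   0  5/2    0   -3 ]
R3 <- R3 - (-5/4)*R2:  [    0     0  65/4   3/4 ]
Row echelon form:
[ 4  -1    -8   -2 ]
[ 0  -2    13    3 ]
[ 0   0  65/4  3/4 ]

REF = [4 -1 -8 -2; 0 -2 13 3; 0 0 65/4 3/4]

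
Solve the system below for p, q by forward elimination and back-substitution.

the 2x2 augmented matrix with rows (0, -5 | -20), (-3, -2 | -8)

(0, 4)

Forward elimination on [A|b]:
R1 <-> R2   (pivot in column 1 was zero)
[ -3  -2   -8 ]
[  0  -5  -20 ]
Row echelon form:
[ -3  -2  |   -8 ]
[  0  -5  |  -20 ]
Back-substitution:
q = (-20) / -5 = 4
p = (-8 - (-2)*(4)) / -3 = 0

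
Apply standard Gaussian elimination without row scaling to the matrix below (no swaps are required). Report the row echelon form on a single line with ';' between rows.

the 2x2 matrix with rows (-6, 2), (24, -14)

REF = [-6 2; 0 -6]

Forward elimination:
R2 <- R2 - (-4)*R1:  [  0  -6 ]
Row echelon form:
[ -6   2 ]
[  0  -6 ]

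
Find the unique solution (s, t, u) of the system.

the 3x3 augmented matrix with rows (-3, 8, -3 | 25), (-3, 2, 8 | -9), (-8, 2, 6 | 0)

(-1, 2, -2)

Forward elimination on [A|b]:
R2 <- R2 - (1)*R1:  [   0   -6   11  -34 ]
R3 <- R3 - (8/3)*R1:  [      0   -58/3      14  -200/3 ]
R3 <- R3 - (29/9)*R2:  [      0       0  -193/9   386/9 ]
Row echelon form:
[ -3   8      -3  |     25 ]
[  0  -6      11  |    -34 ]
[  0   0  -193/9  |  386/9 ]
Back-substitution:
u = (386/9) / (-193/9) = -2
t = (-34 - (11)*(-2)) / -6 = 2
s = (25 - (8)*(2) - (-3)*(-2)) / -3 = -1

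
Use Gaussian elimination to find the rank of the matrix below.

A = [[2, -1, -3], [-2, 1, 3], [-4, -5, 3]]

rank(A) = 2

Row reduction:
R2 <- R2 - (-1)*R1:  [ 0  0  0 ]
R3 <- R3 - (-2)*R1:  [  0  -7  -3 ]
R2 <-> R3   (pivot in column 2 was zero)
[ 2  -1  -3 ]
[ 0  -7  -3 ]
[ 0   0   0 ]
Row echelon form:
[ 2  -1  -3 ]
[ 0  -7  -3 ]
[ 0   0   0 ]
Nonzero rows / pivot columns: 2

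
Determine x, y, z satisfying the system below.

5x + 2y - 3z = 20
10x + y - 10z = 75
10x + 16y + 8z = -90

Forward elimination on [A|b]:
R2 <- R2 - (2)*R1:  [  0  -3  -4  35 ]
R3 <- R3 - (2)*R1:  [    0    12    14  -130 ]
R3 <- R3 - (-4)*R2:  [  0   0  -2  10 ]
Row echelon form:
[ 5   2  -3  |  20 ]
[ 0  -3  -4  |  35 ]
[ 0   0  -2  |  10 ]
Back-substitution:
z = (10) / -2 = -5
y = (35 - (-4)*(-5)) / -3 = -5
x = (20 - (2)*(-5) - (-3)*(-5)) / 5 = 3

(3, -5, -5)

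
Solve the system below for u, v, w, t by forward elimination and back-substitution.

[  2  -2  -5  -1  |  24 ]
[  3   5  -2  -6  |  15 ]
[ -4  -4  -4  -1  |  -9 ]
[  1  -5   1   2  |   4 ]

Forward elimination on [A|b]:
R2 <- R2 - (3/2)*R1:  [    0     8  11/2  -9/2   -21 ]
R3 <- R3 - (-2)*R1:  [   0   -8  -14   -3   39 ]
R4 <- R4 - (1/2)*R1:  [   0   -4  7/2  5/2   -8 ]
R3 <- R3 - (-1)*R2:  [     0      0  -17/2  -15/2     18 ]
R4 <- R4 - (-1/2)*R2:  [     0      0   25/4    1/4  -37/2 ]
R4 <- R4 - (-25/34)*R3:  [       0        0        0  -179/34  -179/34 ]
Row echelon form:
[ 2  -2     -5       -1  |       24 ]
[ 0   8   11/2     -9/2  |      -21 ]
[ 0   0  -17/2    -15/2  |       18 ]
[ 0   0      0  -179/34  |  -179/34 ]
Back-substitution:
t = (-179/34) / (-179/34) = 1
w = (18 - (-15/2)*(1)) / (-17/2) = -3
v = (-21 - (11/2)*(-3) - (-9/2)*(1)) / 8 = 0
u = (24 - (-2)*(0) - (-5)*(-3) - (-1)*(1)) / 2 = 5

(5, 0, -3, 1)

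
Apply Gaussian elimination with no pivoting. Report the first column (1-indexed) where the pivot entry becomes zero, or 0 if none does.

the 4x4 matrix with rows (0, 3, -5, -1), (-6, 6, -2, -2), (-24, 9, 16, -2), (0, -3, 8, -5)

first zero-pivot column = 1

Naive forward elimination:
Pivot entry (1,1) is zero but row 2 has -6 in column 1 -> naive elimination stops; a row interchange (e.g. R1 <-> R2) would be required here.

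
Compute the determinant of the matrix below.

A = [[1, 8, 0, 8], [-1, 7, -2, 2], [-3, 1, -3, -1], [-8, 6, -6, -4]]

Forward elimination:
R2 <- R2 - (-1)*R1:  [  0  15  -2  10 ]
R3 <- R3 - (-3)*R1:  [  0  25  -3  23 ]
R4 <- R4 - (-8)*R1:  [  0  70  -6  60 ]
R3 <- R3 - (5/3)*R2:  [    0     0   1/3  19/3 ]
R4 <- R4 - (14/3)*R2:  [    0     0  10/3  40/3 ]
R4 <- R4 - (10)*R3:  [   0    0    0  -50 ]
Upper-triangular form:
[ 1   8    0     8 ]
[ 0  15   -2    10 ]
[ 0   0  1/3  19/3 ]
[ 0   0    0   -50 ]
det(A) = (-1)^0 * (1) * (15) * (1/3) * (-50) = -250  (0 row swaps -> sign +1)

det(A) = -250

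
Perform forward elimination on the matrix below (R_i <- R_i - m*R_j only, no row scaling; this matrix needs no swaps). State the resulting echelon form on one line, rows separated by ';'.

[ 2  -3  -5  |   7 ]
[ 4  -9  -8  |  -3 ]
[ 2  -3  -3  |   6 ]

Forward elimination:
R2 <- R2 - (2)*R1:  [   0   -3    2  -17 ]
R3 <- R3 - (1)*R1:  [  0   0   2  -1 ]
Row echelon form:
[ 2  -3  -5  |    7 ]
[ 0  -3   2  |  -17 ]
[ 0   0   2  |   -1 ]

REF = [2 -3 -5 7; 0 -3 2 -17; 0 0 2 -1]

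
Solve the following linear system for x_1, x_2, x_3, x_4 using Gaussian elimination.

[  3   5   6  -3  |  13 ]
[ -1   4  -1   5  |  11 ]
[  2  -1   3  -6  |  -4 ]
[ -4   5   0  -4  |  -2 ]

(2, 2, 0, 1)

Forward elimination on [A|b]:
R2 <- R2 - (-1/3)*R1:  [    0  17/3     1     4  46/3 ]
R3 <- R3 - (2/3)*R1:  [     0  -13/3     -1     -4  -38/3 ]
R4 <- R4 - (-4/3)*R1:  [    0  35/3     8    -8  46/3 ]
R3 <- R3 - (-13/17)*R2:  [      0       0   -4/17  -16/17  -16/17 ]
R4 <- R4 - (35/17)*R2:  [       0        0   101/17  -276/17  -276/17 ]
R4 <- R4 - (-101/4)*R3:  [   0    0    0  -40  -40 ]
Row echelon form:
[ 3     5      6      -3  |      13 ]
[ 0  17/3      1       4  |    46/3 ]
[ 0     0  -4/17  -16/17  |  -16/17 ]
[ 0     0      0     -40  |     -40 ]
Back-substitution:
x_4 = (-40) / -40 = 1
x_3 = (-16/17 - (-16/17)*(1)) / (-4/17) = 0
x_2 = (46/3 - (1)*(0) - (4)*(1)) / (17/3) = 2
x_1 = (13 - (5)*(2) - (6)*(0) - (-3)*(1)) / 3 = 2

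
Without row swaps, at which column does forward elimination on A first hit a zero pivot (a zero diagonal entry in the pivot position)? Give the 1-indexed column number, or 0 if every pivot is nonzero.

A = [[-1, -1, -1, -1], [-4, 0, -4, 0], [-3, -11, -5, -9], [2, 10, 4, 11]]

Naive forward elimination:
R2 <- R2 - (4)*R1:  [ 0  4  0  4 ]
R3 <- R3 - (3)*R1:  [  0  -8  -2  -6 ]
R4 <- R4 - (-2)*R1:  [ 0  8  2  9 ]
R3 <- R3 - (-2)*R2:  [  0   0  -2   2 ]
R4 <- R4 - (2)*R2:  [ 0  0  2  1 ]
R4 <- R4 - (-1)*R3:  [ 0  0  0  3 ]
All pivots nonzero; naive elimination completes without hitting a zero pivot.

first zero-pivot column = 0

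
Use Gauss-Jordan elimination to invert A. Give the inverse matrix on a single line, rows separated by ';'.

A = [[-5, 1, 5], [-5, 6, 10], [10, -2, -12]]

Gauss-Jordan on [A | I]:
R1 <- (1/-5)*R1:  [    1  -1/5    -1  |  -1/5     0     0 ]
R2 <- R2 - (-5)*R1:  [  0   5   5  |  -1   1   0 ]
R3 <- R3 - (10)*R1:  [  0   0  -2  |   2   0   1 ]
R2 <- (1/5)*R2:  [    0     1     1  |  -1/5   1/5     0 ]
R1 <- R1 - (-1/5)*R2:  [     1      0   -4/5  |  -6/25   1/25      0 ]
R3 <- (1/-2)*R3:  [    0     0     1  |    -1     0  -1/2 ]
R1 <- R1 - (-4/5)*R3:  [      1       0       0  |  -26/25    1/25    -2/5 ]
R2 <- R2 - (1)*R3:  [   0    1    0  |  4/5  1/5  1/2 ]
Right block of [I | A^{-1}] is the inverse:
[ -26/25  1/25  -2/5 ]
[    4/5   1/5   1/2 ]
[     -1     0  -1/2 ]

inverse = [-26/25 1/25 -2/5; 4/5 1/5 1/2; -1 0 -1/2]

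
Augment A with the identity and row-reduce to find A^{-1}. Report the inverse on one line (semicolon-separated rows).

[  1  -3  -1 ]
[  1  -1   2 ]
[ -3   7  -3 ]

Gauss-Jordan on [A | I]:
R2 <- R2 - (1)*R1:  [  0   2   3  |  -1   1   0 ]
R3 <- R3 - (-3)*R1:  [  0  -2  -6  |   3   0   1 ]
R2 <- (1/2)*R2:  [    0     1   3/2  |  -1/2   1/2     0 ]
R1 <- R1 - (-3)*R2:  [    1     0   7/2  |  -1/2   3/2     0 ]
R3 <- R3 - (-2)*R2:  [  0   0  -3  |   2   1   1 ]
R3 <- (1/-3)*R3:  [    0     0     1  |  -2/3  -1/3  -1/3 ]
R1 <- R1 - (7/2)*R3:  [    1     0     0  |  11/6   8/3   7/6 ]
R2 <- R2 - (3/2)*R3:  [   0    1    0  |  1/2    1  1/2 ]
Right block of [I | A^{-1}] is the inverse:
[ 11/6   8/3   7/6 ]
[  1/2     1   1/2 ]
[ -2/3  -1/3  -1/3 ]

inverse = [11/6 8/3 7/6; 1/2 1 1/2; -2/3 -1/3 -1/3]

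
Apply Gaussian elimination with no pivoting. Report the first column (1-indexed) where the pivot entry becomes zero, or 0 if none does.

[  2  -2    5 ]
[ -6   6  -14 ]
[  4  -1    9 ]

first zero-pivot column = 2

Naive forward elimination:
R2 <- R2 - (-3)*R1:  [ 0  0  1 ]
R3 <- R3 - (2)*R1:  [  0   3  -1 ]
Matrix at this point:
[ 2  -2   5 ]
[ 0   0   1 ]
[ 0   3  -1 ]
Pivot entry (2,2) is zero but row 3 has 3 in column 2 -> naive elimination stops; a row interchange (e.g. R2 <-> R3) would be required here.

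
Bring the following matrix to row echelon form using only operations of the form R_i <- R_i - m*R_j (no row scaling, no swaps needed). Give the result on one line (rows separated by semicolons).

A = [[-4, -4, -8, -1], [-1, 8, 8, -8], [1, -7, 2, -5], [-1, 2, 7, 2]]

REF = [-4 -4 -8 -1; 0 9 10 -31/4; 0 0 80/9 -437/36; 0 0 0 4023/320]

Forward elimination:
R2 <- R2 - (1/4)*R1:  [     0      9     10  -31/4 ]
R3 <- R3 - (-1/4)*R1:  [     0     -8      0  -21/4 ]
R4 <- R4 - (1/4)*R1:  [   0    3    9  9/4 ]
R3 <- R3 - (-8/9)*R2:  [       0        0     80/9  -437/36 ]
R4 <- R4 - (1/3)*R2:  [    0     0  17/3  29/6 ]
R4 <- R4 - (51/80)*R3:  [        0         0         0  4023/320 ]
Row echelon form:
[ -4  -4    -8        -1 ]
[  0   9    10     -31/4 ]
[  0   0  80/9   -437/36 ]
[  0   0     0  4023/320 ]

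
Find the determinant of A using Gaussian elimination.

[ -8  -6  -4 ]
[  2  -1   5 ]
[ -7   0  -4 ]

Forward elimination:
R2 <- R2 - (-1/4)*R1:  [    0  -5/2     4 ]
R3 <- R3 - (7/8)*R1:  [    0  21/4  -1/2 ]
R3 <- R3 - (-21/10)*R2:  [     0      0  79/10 ]
Upper-triangular form:
[ -8    -6     -4 ]
[  0  -5/2      4 ]
[  0     0  79/10 ]
det(A) = (-1)^0 * (-8) * (-5/2) * (79/10) = 158  (0 row swaps -> sign +1)

det(A) = 158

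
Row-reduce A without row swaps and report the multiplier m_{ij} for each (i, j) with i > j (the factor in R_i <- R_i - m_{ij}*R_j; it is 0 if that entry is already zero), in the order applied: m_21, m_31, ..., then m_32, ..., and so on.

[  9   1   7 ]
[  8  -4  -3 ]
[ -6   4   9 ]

Forward elimination:
R2 <- R2 - (8/9)*R1:  [     0  -44/9  -83/9 ]
R3 <- R3 - (-2/3)*R1:  [    0  14/3  41/3 ]
R3 <- R3 - (-21/22)*R2:  [      0       0  107/22 ]
Multipliers (in order of application): m_{21} = 8/9, m_{31} = -2/3, m_{32} = -21/22

multipliers: 8/9, -2/3, -21/22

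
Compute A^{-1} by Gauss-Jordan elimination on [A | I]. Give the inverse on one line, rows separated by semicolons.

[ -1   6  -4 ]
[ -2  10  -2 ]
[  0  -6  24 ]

Gauss-Jordan on [A | I]:
R1 <- (1/-1)*R1:  [  1  -6   4  |  -1   0   0 ]
R2 <- R2 - (-2)*R1:  [  0  -2   6  |  -2   1   0 ]
R2 <- (1/-2)*R2:  [    0     1    -3  |     1  -1/2     0 ]
R1 <- R1 - (-6)*R2:  [   1    0  -14  |    5   -3    0 ]
R3 <- R3 - (-6)*R2:  [  0   0   6  |   6  -3   1 ]
R3 <- (1/6)*R3:  [    0     0     1  |     1  -1/2   1/6 ]
R1 <- R1 - (-14)*R3:  [   1    0    0  |   19  -10  7/3 ]
R2 <- R2 - (-3)*R3:  [   0    1    0  |    4   -2  1/2 ]
Right block of [I | A^{-1}] is the inverse:
[ 19   -10  7/3 ]
[  4    -2  1/2 ]
[  1  -1/2  1/6 ]

inverse = [19 -10 7/3; 4 -2 1/2; 1 -1/2 1/6]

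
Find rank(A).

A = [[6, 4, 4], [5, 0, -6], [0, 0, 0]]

Row reduction:
R2 <- R2 - (5/6)*R1:  [     0  -10/3  -28/3 ]
Row echelon form:
[ 6      4      4 ]
[ 0  -10/3  -28/3 ]
[ 0      0      0 ]
Nonzero rows / pivot columns: 2

rank(A) = 2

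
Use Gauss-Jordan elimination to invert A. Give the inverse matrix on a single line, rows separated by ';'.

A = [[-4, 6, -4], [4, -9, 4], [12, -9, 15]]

Gauss-Jordan on [A | I]:
R1 <- (1/-4)*R1:  [    1  -3/2     1  |  -1/4     0     0 ]
R2 <- R2 - (4)*R1:  [  0  -3   0  |   1   1   0 ]
R3 <- R3 - (12)*R1:  [ 0  9  3  |  3  0  1 ]
R2 <- (1/-3)*R2:  [    0     1     0  |  -1/3  -1/3     0 ]
R1 <- R1 - (-3/2)*R2:  [    1     0     1  |  -3/4  -1/2     0 ]
R3 <- R3 - (9)*R2:  [ 0  0  3  |  6  3  1 ]
R3 <- (1/3)*R3:  [   0    0    1  |    2    1  1/3 ]
R1 <- R1 - (1)*R3:  [     1      0      0  |  -11/4   -3/2   -1/3 ]
Right block of [I | A^{-1}] is the inverse:
[ -11/4  -3/2  -1/3 ]
[  -1/3  -1/3     0 ]
[     2     1   1/3 ]

inverse = [-11/4 -3/2 -1/3; -1/3 -1/3 0; 2 1 1/3]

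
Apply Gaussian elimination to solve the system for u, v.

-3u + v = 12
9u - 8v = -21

Forward elimination on [A|b]:
R2 <- R2 - (-3)*R1:  [  0  -5  15 ]
Row echelon form:
[ -3   1  |  12 ]
[  0  -5  |  15 ]
Back-substitution:
v = (15) / -5 = -3
u = (12 - (1)*(-3)) / -3 = -5

(-5, -3)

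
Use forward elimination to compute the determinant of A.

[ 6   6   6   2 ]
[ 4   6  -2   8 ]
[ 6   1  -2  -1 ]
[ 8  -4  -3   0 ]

Forward elimination:
R2 <- R2 - (2/3)*R1:  [    0     2    -6  20/3 ]
R3 <- R3 - (1)*R1:  [  0  -5  -8  -3 ]
R4 <- R4 - (4/3)*R1:  [    0   -12   -11  -8/3 ]
R3 <- R3 - (-5/2)*R2:  [    0     0   -23  41/3 ]
R4 <- R4 - (-6)*R2:  [     0      0    -47  112/3 ]
R4 <- R4 - (47/23)*R3:  [      0       0       0  649/69 ]
Upper-triangular form:
[ 6  6    6       2 ]
[ 0  2   -6    20/3 ]
[ 0  0  -23    41/3 ]
[ 0  0    0  649/69 ]
det(A) = (-1)^0 * (6) * (2) * (-23) * (649/69) = -2596  (0 row swaps -> sign +1)

det(A) = -2596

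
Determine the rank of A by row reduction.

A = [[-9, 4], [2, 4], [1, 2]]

Row reduction:
R2 <- R2 - (-2/9)*R1:  [    0  44/9 ]
R3 <- R3 - (-1/9)*R1:  [    0  22/9 ]
R3 <- R3 - (1/2)*R2:  [ 0  0 ]
Row echelon form:
[ -9     4 ]
[  0  44/9 ]
[  0     0 ]
Nonzero rows / pivot columns: 2

rank(A) = 2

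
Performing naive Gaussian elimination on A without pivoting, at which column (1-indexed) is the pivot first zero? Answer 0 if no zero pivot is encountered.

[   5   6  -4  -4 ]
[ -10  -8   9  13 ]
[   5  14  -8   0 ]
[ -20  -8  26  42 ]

first zero-pivot column = 4

Naive forward elimination:
R2 <- R2 - (-2)*R1:  [ 0  4  1  5 ]
R3 <- R3 - (1)*R1:  [  0   8  -4   4 ]
R4 <- R4 - (-4)*R1:  [  0  16  10  26 ]
R3 <- R3 - (2)*R2:  [  0   0  -6  -6 ]
R4 <- R4 - (4)*R2:  [ 0  0  6  6 ]
R4 <- R4 - (-1)*R3:  [ 0  0  0  0 ]
Matrix at this point:
[ 5  6  -4  -4 ]
[ 0  4   1   5 ]
[ 0  0  -6  -6 ]
[ 0  0   0   0 ]
Pivot entry (4,4) in the last row is zero and there are no rows below to swap with -> zero pivot in column 4 (A is singular).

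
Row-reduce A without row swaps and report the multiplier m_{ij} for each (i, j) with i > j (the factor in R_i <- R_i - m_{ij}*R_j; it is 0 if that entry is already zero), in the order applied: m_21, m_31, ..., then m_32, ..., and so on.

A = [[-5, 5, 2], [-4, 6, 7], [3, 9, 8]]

Forward elimination:
R2 <- R2 - (4/5)*R1:  [    0     2  27/5 ]
R3 <- R3 - (-3/5)*R1:  [    0    12  46/5 ]
R3 <- R3 - (6)*R2:  [      0       0  -116/5 ]
Multipliers (in order of application): m_{21} = 4/5, m_{31} = -3/5, m_{32} = 6

multipliers: 4/5, -3/5, 6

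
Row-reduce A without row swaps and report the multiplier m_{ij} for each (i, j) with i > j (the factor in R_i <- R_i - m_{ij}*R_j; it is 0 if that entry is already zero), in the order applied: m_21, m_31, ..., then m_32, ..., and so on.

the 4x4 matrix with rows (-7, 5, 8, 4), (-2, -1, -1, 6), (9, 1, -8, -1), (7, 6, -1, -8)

multipliers: 2/7, -9/7, -1, -52/17, -77/17, 67/66

Forward elimination:
R2 <- R2 - (2/7)*R1:  [     0  -17/7  -23/7   34/7 ]
R3 <- R3 - (-9/7)*R1:  [    0  52/7  16/7  29/7 ]
R4 <- R4 - (-1)*R1:  [  0  11   7  -4 ]
R3 <- R3 - (-52/17)*R2:  [       0        0  -132/17       19 ]
R4 <- R4 - (-77/17)*R2:  [       0        0  -134/17       18 ]
R4 <- R4 - (67/66)*R3:  [      0       0       0  -85/66 ]
Multipliers (in order of application): m_{21} = 2/7, m_{31} = -9/7, m_{41} = -1, m_{32} = -52/17, m_{42} = -77/17, m_{43} = 67/66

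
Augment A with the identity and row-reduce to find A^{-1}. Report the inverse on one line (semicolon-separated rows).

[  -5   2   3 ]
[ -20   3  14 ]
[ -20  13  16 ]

inverse = [-67/75 7/150 19/150; 4/15 -2/15 1/15; -4/3 1/6 1/6]

Gauss-Jordan on [A | I]:
R1 <- (1/-5)*R1:  [    1  -2/5  -3/5  |  -1/5     0     0 ]
R2 <- R2 - (-20)*R1:  [  0  -5   2  |  -4   1   0 ]
R3 <- R3 - (-20)*R1:  [  0   5   4  |  -4   0   1 ]
R2 <- (1/-5)*R2:  [    0     1  -2/5  |   4/5  -1/5     0 ]
R1 <- R1 - (-2/5)*R2:  [      1       0  -19/25  |    3/25   -2/25       0 ]
R3 <- R3 - (5)*R2:  [  0   0   6  |  -8   1   1 ]
R3 <- (1/6)*R3:  [    0     0     1  |  -4/3   1/6   1/6 ]
R1 <- R1 - (-19/25)*R3:  [      1       0       0  |  -67/75   7/150  19/150 ]
R2 <- R2 - (-2/5)*R3:  [     0      1      0  |   4/15  -2/15   1/15 ]
Right block of [I | A^{-1}] is the inverse:
[ -67/75  7/150  19/150 ]
[   4/15  -2/15    1/15 ]
[   -4/3    1/6     1/6 ]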